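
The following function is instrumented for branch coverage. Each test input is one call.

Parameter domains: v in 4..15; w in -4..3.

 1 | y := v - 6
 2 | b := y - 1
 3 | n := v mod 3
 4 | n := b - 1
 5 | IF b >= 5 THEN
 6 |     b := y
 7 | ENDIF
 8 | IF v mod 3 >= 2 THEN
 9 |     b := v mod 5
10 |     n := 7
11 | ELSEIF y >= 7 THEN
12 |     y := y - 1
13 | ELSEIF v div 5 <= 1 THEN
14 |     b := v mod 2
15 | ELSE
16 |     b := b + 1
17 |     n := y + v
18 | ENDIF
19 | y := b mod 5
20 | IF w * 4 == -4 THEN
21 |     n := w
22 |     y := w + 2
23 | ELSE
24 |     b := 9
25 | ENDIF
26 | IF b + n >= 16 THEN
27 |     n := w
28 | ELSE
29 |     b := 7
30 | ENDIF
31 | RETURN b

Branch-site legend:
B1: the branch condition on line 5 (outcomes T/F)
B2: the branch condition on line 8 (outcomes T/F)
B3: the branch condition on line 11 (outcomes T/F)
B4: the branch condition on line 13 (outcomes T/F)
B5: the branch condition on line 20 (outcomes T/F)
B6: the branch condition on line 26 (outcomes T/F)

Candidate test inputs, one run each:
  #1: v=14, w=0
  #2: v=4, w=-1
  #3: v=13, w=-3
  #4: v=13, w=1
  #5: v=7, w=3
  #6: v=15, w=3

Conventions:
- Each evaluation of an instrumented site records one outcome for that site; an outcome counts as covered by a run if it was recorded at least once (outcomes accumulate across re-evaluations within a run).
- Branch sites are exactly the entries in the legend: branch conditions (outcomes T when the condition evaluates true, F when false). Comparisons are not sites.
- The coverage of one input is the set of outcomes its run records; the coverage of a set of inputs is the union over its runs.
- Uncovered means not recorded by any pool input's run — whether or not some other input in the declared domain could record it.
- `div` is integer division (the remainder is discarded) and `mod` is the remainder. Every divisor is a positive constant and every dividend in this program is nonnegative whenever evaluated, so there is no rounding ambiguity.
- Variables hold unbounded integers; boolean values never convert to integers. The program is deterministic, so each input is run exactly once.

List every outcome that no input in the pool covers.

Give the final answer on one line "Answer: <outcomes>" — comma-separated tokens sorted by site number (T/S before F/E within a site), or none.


run #1 (v=14, w=0) records B1=T, B2=T, B5=F, B6=T
run #2 (v=4, w=-1) records B1=F, B2=F, B3=F, B4=T, B5=T, B6=F
run #3 (v=13, w=-3) records B1=T, B2=F, B3=T, B5=F, B6=F
run #4 (v=13, w=1) records B1=T, B2=F, B3=T, B5=F, B6=F
run #5 (v=7, w=3) records B1=F, B2=F, B3=F, B4=T, B5=F, B6=F
run #6 (v=15, w=3) records B1=T, B2=F, B3=T, B5=F, B6=T
union over the pool: B1=T, B1=F, B2=T, B2=F, B3=T, B3=F, B4=T, B5=T, B5=F, B6=T, B6=F
uncovered (1 of 12): B4=F
Answer: B4=F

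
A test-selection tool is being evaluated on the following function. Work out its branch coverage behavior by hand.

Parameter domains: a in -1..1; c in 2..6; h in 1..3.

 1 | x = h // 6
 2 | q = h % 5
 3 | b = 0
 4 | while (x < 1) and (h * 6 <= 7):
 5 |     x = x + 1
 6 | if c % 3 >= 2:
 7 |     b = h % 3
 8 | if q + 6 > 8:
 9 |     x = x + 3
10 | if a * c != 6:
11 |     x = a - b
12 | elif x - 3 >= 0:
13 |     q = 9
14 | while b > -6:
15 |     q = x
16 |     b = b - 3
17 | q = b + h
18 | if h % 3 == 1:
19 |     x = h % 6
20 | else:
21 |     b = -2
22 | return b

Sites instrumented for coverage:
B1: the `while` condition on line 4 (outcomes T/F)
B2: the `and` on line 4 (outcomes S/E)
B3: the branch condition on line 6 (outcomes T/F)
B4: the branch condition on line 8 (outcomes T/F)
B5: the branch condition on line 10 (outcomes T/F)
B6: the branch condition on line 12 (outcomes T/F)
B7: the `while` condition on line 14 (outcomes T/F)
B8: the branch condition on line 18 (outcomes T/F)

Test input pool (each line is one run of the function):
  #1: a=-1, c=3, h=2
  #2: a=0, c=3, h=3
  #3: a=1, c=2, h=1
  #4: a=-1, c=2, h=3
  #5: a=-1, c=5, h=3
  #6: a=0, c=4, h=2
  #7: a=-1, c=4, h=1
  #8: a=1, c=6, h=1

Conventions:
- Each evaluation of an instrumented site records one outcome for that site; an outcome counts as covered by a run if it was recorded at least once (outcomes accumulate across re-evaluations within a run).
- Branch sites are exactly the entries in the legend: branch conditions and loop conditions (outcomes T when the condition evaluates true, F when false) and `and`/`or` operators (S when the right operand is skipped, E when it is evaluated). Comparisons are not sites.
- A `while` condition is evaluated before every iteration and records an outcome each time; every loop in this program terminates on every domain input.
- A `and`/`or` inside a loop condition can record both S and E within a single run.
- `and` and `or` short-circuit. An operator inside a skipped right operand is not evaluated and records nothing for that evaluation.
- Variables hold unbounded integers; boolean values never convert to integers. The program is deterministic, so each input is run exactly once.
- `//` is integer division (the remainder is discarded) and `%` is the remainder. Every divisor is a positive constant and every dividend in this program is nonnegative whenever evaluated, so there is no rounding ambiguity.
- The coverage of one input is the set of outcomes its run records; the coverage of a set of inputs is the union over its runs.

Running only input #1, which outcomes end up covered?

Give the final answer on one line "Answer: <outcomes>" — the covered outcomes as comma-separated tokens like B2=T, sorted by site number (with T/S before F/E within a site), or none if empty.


Simulating input #1 (a=-1, c=3, h=2) step by step:
  B2->E, B1->F, B3->F, B4->F, B5->T, B7->T, B7->T, B7->F, B8->F
deduplicating events, the covered set is: B1=F, B2=E, B3=F, B4=F, B5=T, B7=T, B7=F, B8=F
Answer: B1=F, B2=E, B3=F, B4=F, B5=T, B7=T, B7=F, B8=F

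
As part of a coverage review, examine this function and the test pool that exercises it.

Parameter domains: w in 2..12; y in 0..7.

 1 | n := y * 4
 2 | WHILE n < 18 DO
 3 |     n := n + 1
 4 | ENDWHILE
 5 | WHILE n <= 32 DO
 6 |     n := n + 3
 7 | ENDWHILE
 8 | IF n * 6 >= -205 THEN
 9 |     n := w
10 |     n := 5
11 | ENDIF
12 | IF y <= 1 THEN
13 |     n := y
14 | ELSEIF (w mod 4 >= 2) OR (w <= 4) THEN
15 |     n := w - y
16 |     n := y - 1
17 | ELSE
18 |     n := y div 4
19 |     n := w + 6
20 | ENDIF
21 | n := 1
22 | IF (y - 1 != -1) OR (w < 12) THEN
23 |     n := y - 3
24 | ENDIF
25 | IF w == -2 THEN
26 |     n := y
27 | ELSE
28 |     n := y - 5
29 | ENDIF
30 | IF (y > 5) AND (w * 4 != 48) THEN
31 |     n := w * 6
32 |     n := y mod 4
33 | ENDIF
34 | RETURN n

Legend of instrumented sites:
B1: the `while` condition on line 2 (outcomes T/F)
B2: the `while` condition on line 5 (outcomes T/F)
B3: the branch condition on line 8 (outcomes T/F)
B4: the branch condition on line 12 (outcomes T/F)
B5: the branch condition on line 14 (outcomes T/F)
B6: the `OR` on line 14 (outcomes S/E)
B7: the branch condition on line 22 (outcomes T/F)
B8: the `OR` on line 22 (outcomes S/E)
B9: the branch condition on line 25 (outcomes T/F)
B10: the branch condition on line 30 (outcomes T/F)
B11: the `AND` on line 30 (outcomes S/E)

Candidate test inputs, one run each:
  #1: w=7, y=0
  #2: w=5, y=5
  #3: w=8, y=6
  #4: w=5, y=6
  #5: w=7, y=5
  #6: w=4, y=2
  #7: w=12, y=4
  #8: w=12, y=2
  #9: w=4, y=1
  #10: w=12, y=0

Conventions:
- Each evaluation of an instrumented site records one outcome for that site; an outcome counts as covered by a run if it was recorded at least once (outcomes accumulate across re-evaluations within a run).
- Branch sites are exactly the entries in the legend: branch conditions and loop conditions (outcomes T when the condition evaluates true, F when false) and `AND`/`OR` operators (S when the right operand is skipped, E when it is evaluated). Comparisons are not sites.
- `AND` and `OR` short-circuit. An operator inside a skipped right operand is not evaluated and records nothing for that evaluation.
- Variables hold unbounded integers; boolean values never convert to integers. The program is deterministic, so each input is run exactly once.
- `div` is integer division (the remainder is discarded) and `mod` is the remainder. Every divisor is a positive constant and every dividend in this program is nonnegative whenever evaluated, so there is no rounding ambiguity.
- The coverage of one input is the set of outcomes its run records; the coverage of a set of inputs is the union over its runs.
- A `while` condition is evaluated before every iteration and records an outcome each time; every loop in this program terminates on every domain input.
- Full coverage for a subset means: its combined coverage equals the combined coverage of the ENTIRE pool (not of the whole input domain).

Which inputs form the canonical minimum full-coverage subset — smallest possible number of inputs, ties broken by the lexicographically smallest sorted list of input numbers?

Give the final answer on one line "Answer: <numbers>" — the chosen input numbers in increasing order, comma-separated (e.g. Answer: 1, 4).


#1 (w=7, y=0) -> B1->T, B1->T, B1->T, B1->T, B1->T, B1->T, B1->T, B1->T, B1->T, B1->T, B1->T, B1->T, B1->T, B1->T, ...; covered: B1=T, B1=F, B2=T, B2=F, B3=T, B4=T, B7=T, B8=E, B9=F, B10=F, B11=S
#2 (w=5, y=5) -> B1->F, B2->T, B2->T, B2->T, B2->T, B2->T, B2->F, B3->T, B4->F, B6->E, B5->F, B8->S, B7->T, B9->F, ...; covered: B1=F, B2=T, B2=F, B3=T, B4=F, B5=F, B6=E, B7=T, B8=S, B9=F, B10=F, B11=S
#3 (w=8, y=6) -> B1->F, B2->T, B2->T, B2->T, B2->F, B3->T, B4->F, B6->E, B5->F, B8->S, B7->T, B9->F, B11->E, B10->T; covered: B1=F, B2=T, B2=F, B3=T, B4=F, B5=F, B6=E, B7=T, B8=S, B9=F, B10=T, B11=E
#4 (w=5, y=6) -> B1->F, B2->T, B2->T, B2->T, B2->F, B3->T, B4->F, B6->E, B5->F, B8->S, B7->T, B9->F, B11->E, B10->T; covered: B1=F, B2=T, B2=F, B3=T, B4=F, B5=F, B6=E, B7=T, B8=S, B9=F, B10=T, B11=E
#5 (w=7, y=5) -> B1->F, B2->T, B2->T, B2->T, B2->T, B2->T, B2->F, B3->T, B4->F, B6->S, B5->T, B8->S, B7->T, B9->F, ...; covered: B1=F, B2=T, B2=F, B3=T, B4=F, B5=T, B6=S, B7=T, B8=S, B9=F, B10=F, B11=S
#6 (w=4, y=2) -> B1->T, B1->T, B1->T, B1->T, B1->T, B1->T, B1->T, B1->T, B1->T, B1->T, B1->F, B2->T, B2->T, B2->T, ...; covered: B1=T, B1=F, B2=T, B2=F, B3=T, B4=F, B5=T, B6=E, B7=T, B8=S, B9=F, B10=F, B11=S
#7 (w=12, y=4) -> B1->T, B1->T, B1->F, B2->T, B2->T, B2->T, B2->T, B2->T, B2->F, B3->T, B4->F, B6->E, B5->F, B8->S, ...; covered: B1=T, B1=F, B2=T, B2=F, B3=T, B4=F, B5=F, B6=E, B7=T, B8=S, B9=F, B10=F, B11=S
#8 (w=12, y=2) -> B1->T, B1->T, B1->T, B1->T, B1->T, B1->T, B1->T, B1->T, B1->T, B1->T, B1->F, B2->T, B2->T, B2->T, ...; covered: B1=T, B1=F, B2=T, B2=F, B3=T, B4=F, B5=F, B6=E, B7=T, B8=S, B9=F, B10=F, B11=S
#9 (w=4, y=1) -> B1->T, B1->T, B1->T, B1->T, B1->T, B1->T, B1->T, B1->T, B1->T, B1->T, B1->T, B1->T, B1->T, B1->T, ...; covered: B1=T, B1=F, B2=T, B2=F, B3=T, B4=T, B7=T, B8=S, B9=F, B10=F, B11=S
#10 (w=12, y=0) -> B1->T, B1->T, B1->T, B1->T, B1->T, B1->T, B1->T, B1->T, B1->T, B1->T, B1->T, B1->T, B1->T, B1->T, ...; covered: B1=T, B1=F, B2=T, B2=F, B3=T, B4=T, B7=F, B8=E, B9=F, B10=F, B11=S
the full pool covers 20 outcomes: B1=T, B1=F, B2=T, B2=F, B3=T, B4=T, B4=F, B5=T, B5=F, B6=S, B6=E, B7=T, B7=F, B8=S, B8=E, B9=F, B10=T, B10=F, B11=S, B11=E
every size-1 subset falls short of the 20 outcomes (best: 13/20)
every size-2 subset falls short of the 20 outcomes (best: 18/20)
at size 3, {3, 5, 10} reaches all 20 outcomes; every lexicographically earlier size-3 subset fails
Answer: 3, 5, 10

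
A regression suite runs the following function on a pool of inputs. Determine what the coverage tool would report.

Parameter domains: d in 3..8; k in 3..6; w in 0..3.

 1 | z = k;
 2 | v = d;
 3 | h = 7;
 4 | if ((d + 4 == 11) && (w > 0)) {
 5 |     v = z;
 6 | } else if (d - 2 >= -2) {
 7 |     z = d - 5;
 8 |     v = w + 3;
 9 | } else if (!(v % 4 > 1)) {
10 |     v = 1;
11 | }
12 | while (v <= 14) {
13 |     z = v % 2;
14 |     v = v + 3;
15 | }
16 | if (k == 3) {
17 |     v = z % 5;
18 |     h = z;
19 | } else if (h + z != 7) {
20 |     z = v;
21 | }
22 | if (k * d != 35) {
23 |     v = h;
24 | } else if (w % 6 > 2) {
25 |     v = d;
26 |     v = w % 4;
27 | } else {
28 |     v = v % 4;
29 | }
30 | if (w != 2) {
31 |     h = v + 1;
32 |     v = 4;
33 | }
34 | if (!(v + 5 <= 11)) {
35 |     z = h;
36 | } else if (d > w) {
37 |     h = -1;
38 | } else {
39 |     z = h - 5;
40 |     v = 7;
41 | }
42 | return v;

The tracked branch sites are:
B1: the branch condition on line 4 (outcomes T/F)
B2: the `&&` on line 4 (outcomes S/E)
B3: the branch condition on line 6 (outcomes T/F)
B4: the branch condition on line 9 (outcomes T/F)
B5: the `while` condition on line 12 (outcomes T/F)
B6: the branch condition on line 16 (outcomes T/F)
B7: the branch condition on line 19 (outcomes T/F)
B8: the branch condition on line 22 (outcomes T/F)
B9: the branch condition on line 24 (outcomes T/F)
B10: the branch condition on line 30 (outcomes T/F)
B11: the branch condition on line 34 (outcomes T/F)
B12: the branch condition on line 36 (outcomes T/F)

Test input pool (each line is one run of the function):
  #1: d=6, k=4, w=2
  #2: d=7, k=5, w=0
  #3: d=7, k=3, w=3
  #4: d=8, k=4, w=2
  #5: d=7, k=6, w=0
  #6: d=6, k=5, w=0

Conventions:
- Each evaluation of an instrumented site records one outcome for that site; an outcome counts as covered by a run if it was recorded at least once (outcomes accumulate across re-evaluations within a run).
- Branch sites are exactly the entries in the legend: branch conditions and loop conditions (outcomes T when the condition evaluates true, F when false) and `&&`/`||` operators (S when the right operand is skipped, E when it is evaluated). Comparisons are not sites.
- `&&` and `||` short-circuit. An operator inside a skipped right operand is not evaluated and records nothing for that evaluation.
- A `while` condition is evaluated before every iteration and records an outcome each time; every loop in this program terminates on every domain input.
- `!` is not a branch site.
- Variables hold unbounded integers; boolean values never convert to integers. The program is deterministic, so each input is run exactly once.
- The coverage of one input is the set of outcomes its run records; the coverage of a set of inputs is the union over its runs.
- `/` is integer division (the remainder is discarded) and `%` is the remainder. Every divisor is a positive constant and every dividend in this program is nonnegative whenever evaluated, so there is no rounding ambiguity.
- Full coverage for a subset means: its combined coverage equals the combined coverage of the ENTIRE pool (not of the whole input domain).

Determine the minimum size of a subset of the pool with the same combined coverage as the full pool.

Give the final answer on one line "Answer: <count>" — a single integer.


#1 (d=6, k=4, w=2) -> B2->S, B1->F, B3->T, B5->T, B5->T, B5->T, B5->T, B5->F, B6->F, B7->F, B8->T, B10->F, B11->T; covered: B1=F, B2=S, B3=T, B5=T, B5=F, B6=F, B7=F, B8=T, B10=F, B11=T
#2 (d=7, k=5, w=0) -> B2->E, B1->F, B3->T, B5->T, B5->T, B5->T, B5->T, B5->F, B6->F, B7->F, B8->F, B9->F, B10->T, B11->F, ...; covered: B1=F, B2=E, B3=T, B5=T, B5=F, B6=F, B7=F, B8=F, B9=F, B10=T, B11=F, B12=T
#3 (d=7, k=3, w=3) -> B2->E, B1->T, B5->T, B5->T, B5->T, B5->T, B5->F, B6->T, B8->T, B10->T, B11->F, B12->T; covered: B1=T, B2=E, B5=T, B5=F, B6=T, B8=T, B10=T, B11=F, B12=T
#4 (d=8, k=4, w=2) -> B2->S, B1->F, B3->T, B5->T, B5->T, B5->T, B5->T, B5->F, B6->F, B7->F, B8->T, B10->F, B11->T; covered: B1=F, B2=S, B3=T, B5=T, B5=F, B6=F, B7=F, B8=T, B10=F, B11=T
#5 (d=7, k=6, w=0) -> B2->E, B1->F, B3->T, B5->T, B5->T, B5->T, B5->T, B5->F, B6->F, B7->F, B8->T, B10->T, B11->F, B12->T; covered: B1=F, B2=E, B3=T, B5=T, B5=F, B6=F, B7=F, B8=T, B10=T, B11=F, B12=T
#6 (d=6, k=5, w=0) -> B2->S, B1->F, B3->T, B5->T, B5->T, B5->T, B5->T, B5->F, B6->F, B7->F, B8->T, B10->T, B11->F, B12->T; covered: B1=F, B2=S, B3=T, B5=T, B5=F, B6=F, B7=F, B8=T, B10=T, B11=F, B12=T
union over all inputs: B1=T, B1=F, B2=S, B2=E, B3=T, B5=T, B5=F, B6=T, B6=F, B7=F, B8=T, B8=F, B9=F, B10=T, B10=F, B11=T, B11=F, B12=T (18 outcomes)
size 1 is not enough: best union over all size-1 subsets is 12/18
size 2 is not enough: best union over all size-2 subsets is 16/18
size 3: inputs {1, 2, 3} cover all 18 outcomes, and no lexicographically smaller subset of this size does
Answer: 3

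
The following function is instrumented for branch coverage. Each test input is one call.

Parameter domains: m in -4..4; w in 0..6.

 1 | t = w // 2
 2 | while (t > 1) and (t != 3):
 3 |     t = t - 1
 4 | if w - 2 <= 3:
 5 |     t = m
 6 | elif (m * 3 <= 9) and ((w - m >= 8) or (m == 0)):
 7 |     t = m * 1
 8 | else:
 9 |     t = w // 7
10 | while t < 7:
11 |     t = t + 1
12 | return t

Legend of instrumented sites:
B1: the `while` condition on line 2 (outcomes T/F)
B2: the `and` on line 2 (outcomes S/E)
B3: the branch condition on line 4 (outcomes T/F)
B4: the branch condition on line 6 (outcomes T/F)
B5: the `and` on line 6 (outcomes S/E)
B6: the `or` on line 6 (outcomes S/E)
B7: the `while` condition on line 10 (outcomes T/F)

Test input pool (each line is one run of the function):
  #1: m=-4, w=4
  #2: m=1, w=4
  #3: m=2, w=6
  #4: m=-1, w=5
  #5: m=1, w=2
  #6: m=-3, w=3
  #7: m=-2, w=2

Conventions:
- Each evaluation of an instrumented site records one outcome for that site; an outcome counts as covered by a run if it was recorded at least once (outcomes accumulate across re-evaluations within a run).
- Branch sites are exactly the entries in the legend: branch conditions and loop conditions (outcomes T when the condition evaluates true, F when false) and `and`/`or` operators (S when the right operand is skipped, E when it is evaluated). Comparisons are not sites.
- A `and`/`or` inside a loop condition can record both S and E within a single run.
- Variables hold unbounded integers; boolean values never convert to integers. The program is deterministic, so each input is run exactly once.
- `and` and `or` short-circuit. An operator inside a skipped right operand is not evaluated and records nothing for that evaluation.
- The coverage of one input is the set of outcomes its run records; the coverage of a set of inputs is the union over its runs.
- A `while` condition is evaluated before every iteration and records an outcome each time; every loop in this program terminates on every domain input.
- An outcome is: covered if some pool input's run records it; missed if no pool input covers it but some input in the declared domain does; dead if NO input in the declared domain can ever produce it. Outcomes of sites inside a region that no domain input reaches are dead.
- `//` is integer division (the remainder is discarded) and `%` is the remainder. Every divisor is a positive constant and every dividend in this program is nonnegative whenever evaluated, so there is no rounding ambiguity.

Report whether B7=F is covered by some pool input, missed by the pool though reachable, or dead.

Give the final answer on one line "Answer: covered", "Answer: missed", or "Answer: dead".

B7=F is recorded by pool input(s) 1, 2, 3, 4, 5, 6, 7 -> covered

Answer: covered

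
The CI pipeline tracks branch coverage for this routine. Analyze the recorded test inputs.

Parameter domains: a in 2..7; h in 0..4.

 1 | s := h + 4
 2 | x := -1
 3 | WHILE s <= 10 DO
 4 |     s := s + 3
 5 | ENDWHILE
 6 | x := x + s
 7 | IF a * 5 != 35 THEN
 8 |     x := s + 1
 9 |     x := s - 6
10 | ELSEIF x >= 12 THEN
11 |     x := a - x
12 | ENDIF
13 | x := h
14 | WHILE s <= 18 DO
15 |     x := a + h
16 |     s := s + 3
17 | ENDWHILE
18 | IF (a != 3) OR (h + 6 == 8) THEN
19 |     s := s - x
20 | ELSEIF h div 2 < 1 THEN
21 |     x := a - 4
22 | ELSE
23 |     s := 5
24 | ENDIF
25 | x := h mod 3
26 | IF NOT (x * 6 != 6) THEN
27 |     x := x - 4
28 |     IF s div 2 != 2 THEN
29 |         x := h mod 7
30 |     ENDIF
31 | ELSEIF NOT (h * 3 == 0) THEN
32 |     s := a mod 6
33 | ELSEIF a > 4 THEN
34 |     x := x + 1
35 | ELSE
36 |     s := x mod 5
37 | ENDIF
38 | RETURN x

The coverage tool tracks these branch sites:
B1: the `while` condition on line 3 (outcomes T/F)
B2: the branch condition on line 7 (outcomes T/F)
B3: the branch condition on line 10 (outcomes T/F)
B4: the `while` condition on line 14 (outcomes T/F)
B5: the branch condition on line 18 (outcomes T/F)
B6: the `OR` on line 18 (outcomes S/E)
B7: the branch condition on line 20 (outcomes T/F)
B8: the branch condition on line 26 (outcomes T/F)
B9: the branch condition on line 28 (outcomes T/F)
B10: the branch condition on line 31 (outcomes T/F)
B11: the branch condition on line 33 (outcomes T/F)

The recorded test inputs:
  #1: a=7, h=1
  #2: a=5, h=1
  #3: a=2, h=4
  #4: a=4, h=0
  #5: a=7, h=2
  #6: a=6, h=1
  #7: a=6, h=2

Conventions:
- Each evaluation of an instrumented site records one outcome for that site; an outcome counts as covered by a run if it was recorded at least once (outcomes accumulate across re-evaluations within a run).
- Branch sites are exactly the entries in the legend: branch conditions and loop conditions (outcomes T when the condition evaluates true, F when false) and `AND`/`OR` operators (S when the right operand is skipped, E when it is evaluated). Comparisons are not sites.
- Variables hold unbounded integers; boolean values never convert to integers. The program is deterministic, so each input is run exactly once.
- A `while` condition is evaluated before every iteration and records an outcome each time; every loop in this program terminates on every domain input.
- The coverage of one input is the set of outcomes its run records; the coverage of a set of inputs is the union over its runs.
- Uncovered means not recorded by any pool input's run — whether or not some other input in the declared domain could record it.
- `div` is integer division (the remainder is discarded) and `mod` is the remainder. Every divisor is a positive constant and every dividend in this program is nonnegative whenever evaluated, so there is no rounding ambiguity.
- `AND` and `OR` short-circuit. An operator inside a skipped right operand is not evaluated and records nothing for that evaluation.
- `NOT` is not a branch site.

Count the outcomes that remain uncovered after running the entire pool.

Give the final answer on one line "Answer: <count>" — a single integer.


input #1 (a=7, h=1): covers B1=T, B1=F, B2=F, B3=F, B4=T, B4=F, B5=T, B6=S, B8=T, B9=T
input #2 (a=5, h=1): covers B1=T, B1=F, B2=T, B4=T, B4=F, B5=T, B6=S, B8=T, B9=T
input #3 (a=2, h=4): covers B1=T, B1=F, B2=T, B4=T, B4=F, B5=T, B6=S, B8=T, B9=T
input #4 (a=4, h=0): covers B1=T, B1=F, B2=T, B4=T, B4=F, B5=T, B6=S, B8=F, B10=F, B11=F
input #5 (a=7, h=2): covers B1=T, B1=F, B2=F, B3=F, B4=T, B4=F, B5=T, B6=S, B8=F, B10=T
input #6 (a=6, h=1): covers B1=T, B1=F, B2=T, B4=T, B4=F, B5=T, B6=S, B8=T, B9=T
input #7 (a=6, h=2): covers B1=T, B1=F, B2=T, B4=T, B4=F, B5=T, B6=S, B8=F, B10=T
union over the pool: B1=T, B1=F, B2=T, B2=F, B3=F, B4=T, B4=F, B5=T, B6=S, B8=T, B8=F, B9=T, B10=T, B10=F, B11=F
uncovered (7 of 22): B3=T, B5=F, B6=E, B7=T, B7=F, B9=F, B11=T
Answer: 7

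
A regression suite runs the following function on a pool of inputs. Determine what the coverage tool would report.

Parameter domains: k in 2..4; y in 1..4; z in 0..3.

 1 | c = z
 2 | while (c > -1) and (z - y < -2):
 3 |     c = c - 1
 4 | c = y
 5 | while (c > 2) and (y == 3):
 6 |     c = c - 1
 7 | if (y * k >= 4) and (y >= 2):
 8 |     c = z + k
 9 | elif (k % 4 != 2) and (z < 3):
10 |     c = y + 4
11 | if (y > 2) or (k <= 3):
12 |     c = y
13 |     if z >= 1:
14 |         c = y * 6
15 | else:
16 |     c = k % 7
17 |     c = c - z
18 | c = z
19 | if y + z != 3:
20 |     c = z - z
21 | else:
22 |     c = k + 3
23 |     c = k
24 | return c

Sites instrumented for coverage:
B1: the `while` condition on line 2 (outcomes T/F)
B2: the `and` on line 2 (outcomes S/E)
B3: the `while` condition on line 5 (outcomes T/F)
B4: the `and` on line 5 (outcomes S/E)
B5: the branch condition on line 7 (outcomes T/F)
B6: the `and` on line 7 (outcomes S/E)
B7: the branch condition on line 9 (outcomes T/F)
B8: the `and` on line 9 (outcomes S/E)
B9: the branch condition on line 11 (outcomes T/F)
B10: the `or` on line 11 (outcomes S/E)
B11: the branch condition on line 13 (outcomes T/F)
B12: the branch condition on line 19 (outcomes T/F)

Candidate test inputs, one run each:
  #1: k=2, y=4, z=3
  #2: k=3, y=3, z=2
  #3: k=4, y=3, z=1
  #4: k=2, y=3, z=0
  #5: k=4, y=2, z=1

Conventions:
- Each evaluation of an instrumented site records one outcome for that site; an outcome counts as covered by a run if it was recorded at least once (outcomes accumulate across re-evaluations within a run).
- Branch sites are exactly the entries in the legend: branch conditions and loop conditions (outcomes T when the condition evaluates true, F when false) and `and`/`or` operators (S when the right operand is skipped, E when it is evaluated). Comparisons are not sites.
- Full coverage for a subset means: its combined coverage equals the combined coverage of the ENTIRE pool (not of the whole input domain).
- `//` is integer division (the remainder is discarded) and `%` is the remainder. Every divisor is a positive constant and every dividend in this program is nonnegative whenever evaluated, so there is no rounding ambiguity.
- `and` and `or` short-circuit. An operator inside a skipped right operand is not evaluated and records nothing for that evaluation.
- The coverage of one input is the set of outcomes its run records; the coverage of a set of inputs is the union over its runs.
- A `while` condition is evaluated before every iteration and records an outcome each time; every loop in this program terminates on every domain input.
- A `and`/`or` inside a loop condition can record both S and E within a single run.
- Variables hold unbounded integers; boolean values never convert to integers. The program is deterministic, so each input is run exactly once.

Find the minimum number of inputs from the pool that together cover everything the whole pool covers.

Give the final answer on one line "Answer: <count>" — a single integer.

run #1 (k=2, y=4, z=3) runs B2->E, B1->F, B4->E, B3->F, B6->E, B5->T, B10->S, B9->T, B11->T, B12->T; records B1=F, B2=E, B3=F, B4=E, B5=T, B6=E, B9=T, B10=S, B11=T, B12=T
run #2 (k=3, y=3, z=2) runs B2->E, B1->F, B4->E, B3->T, B4->S, B3->F, B6->E, B5->T, B10->S, B9->T, B11->T, B12->T; records B1=F, B2=E, B3=T, B3=F, B4=S, B4=E, B5=T, B6=E, B9=T, B10=S, B11=T, B12=T
run #3 (k=4, y=3, z=1) runs B2->E, B1->F, B4->E, B3->T, B4->S, B3->F, B6->E, B5->T, B10->S, B9->T, B11->T, B12->T; records B1=F, B2=E, B3=T, B3=F, B4=S, B4=E, B5=T, B6=E, B9=T, B10=S, B11=T, B12=T
run #4 (k=2, y=3, z=0) runs B2->E, B1->T, B2->S, B1->F, B4->E, B3->T, B4->S, B3->F, B6->E, B5->T, B10->S, B9->T, B11->F, B12->F; records B1=T, B1=F, B2=S, B2=E, B3=T, B3=F, B4=S, B4=E, B5=T, B6=E, B9=T, B10=S, B11=F, B12=F
run #5 (k=4, y=2, z=1) runs B2->E, B1->F, B4->S, B3->F, B6->E, B5->T, B10->E, B9->F, B12->F; records B1=F, B2=E, B3=F, B4=S, B5=T, B6=E, B9=F, B10=E, B12=F
together the pool reaches 18 outcomes: B1=T, B1=F, B2=S, B2=E, B3=T, B3=F, B4=S, B4=E, B5=T, B6=E, B9=T, B9=F, B10=S, B10=E, B11=T, B11=F, B12=T, B12=F
checked all size-1 subsets: none covers 18 outcomes (max 14/18)
checked all size-2 subsets: none covers 18 outcomes (max 16/18)
the canonical winner is {1, 4, 5}: size 3, full 18-outcome coverage, earliest index list among size-3 covers

Answer: 3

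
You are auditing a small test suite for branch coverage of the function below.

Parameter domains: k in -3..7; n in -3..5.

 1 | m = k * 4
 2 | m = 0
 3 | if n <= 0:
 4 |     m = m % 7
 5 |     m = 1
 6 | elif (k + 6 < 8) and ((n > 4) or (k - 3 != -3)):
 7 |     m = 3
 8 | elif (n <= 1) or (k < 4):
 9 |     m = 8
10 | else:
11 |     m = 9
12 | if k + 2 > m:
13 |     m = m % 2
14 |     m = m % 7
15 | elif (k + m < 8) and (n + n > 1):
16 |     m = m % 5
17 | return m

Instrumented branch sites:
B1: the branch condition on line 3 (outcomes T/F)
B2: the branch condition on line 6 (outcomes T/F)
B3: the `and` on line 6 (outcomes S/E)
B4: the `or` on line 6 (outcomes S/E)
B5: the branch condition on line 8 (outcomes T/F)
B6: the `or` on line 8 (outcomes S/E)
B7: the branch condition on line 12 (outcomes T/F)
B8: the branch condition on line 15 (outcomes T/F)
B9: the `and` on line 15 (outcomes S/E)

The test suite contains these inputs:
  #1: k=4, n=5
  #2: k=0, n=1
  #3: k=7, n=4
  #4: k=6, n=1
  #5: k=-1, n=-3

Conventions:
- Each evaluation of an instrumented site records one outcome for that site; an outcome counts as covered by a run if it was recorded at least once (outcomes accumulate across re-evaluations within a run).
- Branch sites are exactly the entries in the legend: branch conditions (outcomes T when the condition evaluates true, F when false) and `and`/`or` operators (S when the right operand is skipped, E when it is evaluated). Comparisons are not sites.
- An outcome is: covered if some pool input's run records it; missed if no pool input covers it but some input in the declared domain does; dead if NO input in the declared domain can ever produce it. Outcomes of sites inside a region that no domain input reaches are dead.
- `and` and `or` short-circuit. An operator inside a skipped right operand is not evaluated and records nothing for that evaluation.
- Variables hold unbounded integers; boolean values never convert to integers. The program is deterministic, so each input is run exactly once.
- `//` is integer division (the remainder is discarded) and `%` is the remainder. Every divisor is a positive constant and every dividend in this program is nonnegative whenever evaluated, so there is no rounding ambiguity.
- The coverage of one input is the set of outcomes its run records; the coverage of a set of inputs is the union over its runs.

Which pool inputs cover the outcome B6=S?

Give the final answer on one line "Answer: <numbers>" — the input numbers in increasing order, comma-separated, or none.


input #1 (k=4, n=5): does not produce B6=S
input #2 (k=0, n=1): produces B6=S
input #3 (k=7, n=4): does not produce B6=S
input #4 (k=6, n=1): produces B6=S
input #5 (k=-1, n=-3): does not produce B6=S
Answer: 2, 4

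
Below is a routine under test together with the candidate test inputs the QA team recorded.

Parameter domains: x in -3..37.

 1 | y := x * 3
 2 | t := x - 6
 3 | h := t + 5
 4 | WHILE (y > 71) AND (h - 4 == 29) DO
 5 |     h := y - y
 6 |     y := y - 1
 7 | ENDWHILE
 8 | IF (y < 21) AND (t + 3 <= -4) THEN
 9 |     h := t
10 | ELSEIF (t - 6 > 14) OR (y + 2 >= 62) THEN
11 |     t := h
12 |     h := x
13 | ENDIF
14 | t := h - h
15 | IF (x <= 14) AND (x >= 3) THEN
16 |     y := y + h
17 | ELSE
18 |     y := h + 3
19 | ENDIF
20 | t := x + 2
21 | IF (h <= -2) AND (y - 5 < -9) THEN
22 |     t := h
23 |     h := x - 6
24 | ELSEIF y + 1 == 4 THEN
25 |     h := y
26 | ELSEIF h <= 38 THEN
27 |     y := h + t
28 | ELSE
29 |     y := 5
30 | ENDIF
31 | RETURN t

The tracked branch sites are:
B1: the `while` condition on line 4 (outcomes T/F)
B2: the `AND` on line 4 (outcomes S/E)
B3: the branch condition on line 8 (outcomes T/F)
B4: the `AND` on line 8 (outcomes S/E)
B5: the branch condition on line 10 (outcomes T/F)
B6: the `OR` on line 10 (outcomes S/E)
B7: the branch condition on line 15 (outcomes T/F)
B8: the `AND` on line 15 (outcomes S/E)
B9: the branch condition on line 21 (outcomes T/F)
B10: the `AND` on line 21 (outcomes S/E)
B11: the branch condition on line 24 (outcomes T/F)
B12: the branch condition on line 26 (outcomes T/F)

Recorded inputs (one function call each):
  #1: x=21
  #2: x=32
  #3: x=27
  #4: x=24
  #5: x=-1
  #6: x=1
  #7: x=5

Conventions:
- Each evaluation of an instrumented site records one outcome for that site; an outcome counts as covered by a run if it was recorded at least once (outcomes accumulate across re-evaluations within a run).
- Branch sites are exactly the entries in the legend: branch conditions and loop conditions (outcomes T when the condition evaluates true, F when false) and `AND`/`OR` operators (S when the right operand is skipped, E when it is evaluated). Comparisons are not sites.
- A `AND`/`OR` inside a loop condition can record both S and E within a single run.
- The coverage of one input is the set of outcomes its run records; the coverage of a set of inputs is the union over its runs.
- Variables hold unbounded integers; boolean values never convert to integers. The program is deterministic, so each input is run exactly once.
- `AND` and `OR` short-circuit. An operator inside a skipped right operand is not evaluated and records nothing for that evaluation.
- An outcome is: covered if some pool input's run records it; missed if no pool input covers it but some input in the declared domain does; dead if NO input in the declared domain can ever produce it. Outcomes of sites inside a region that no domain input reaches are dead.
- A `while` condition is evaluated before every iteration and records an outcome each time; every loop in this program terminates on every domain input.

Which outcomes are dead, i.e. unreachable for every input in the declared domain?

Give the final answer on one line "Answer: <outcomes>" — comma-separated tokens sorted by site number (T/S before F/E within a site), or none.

sweeping the full domain (41 inputs) for each outcome:
  B12=F: no domain input ever produces it -> dead
  reachable outcomes have witnesses, e.g. B1=T (e.g. x=34), B1=F (e.g. x=-3), B2=S (e.g. x=-3), B2=E (e.g. x=24)

Answer: B12=F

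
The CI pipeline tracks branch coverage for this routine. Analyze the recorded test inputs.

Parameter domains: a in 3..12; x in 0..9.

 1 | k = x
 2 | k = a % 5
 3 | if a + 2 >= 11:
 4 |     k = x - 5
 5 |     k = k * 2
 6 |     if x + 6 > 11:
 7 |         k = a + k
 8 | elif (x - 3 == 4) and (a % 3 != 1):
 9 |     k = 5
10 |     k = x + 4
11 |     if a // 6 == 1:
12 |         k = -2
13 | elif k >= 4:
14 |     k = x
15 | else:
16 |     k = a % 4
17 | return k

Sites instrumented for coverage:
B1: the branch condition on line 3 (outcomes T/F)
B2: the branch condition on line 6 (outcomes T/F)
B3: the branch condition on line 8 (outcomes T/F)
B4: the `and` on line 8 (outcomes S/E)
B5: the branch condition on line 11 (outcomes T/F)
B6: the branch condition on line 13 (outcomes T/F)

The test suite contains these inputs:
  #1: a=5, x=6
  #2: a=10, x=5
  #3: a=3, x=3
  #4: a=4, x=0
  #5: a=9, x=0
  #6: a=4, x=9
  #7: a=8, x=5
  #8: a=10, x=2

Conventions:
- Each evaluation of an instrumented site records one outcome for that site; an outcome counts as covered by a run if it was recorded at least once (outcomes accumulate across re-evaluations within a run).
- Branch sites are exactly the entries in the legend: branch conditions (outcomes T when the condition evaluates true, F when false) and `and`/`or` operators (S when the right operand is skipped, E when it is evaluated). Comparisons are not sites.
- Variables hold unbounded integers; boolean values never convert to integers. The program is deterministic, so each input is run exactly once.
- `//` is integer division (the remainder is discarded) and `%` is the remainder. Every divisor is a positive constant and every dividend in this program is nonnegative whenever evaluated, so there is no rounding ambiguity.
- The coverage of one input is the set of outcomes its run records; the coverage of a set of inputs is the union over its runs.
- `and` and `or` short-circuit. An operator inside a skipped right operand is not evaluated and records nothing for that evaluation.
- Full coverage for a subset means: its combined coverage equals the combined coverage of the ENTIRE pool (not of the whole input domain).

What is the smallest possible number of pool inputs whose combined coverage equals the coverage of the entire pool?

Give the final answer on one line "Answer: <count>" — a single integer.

input #1 (a=5, x=6): events B1->F, B4->S, B3->F, B6->F; covers B1=F, B3=F, B4=S, B6=F
input #2 (a=10, x=5): events B1->T, B2->F; covers B1=T, B2=F
input #3 (a=3, x=3): events B1->F, B4->S, B3->F, B6->F; covers B1=F, B3=F, B4=S, B6=F
input #4 (a=4, x=0): events B1->F, B4->S, B3->F, B6->T; covers B1=F, B3=F, B4=S, B6=T
input #5 (a=9, x=0): events B1->T, B2->F; covers B1=T, B2=F
input #6 (a=4, x=9): events B1->F, B4->S, B3->F, B6->T; covers B1=F, B3=F, B4=S, B6=T
input #7 (a=8, x=5): events B1->F, B4->S, B3->F, B6->F; covers B1=F, B3=F, B4=S, B6=F
input #8 (a=10, x=2): events B1->T, B2->F; covers B1=T, B2=F
together the pool reaches 7 outcomes: B1=T, B1=F, B2=F, B3=F, B4=S, B6=T, B6=F
size 1 is not enough: best union over all size-1 subsets is 4/7
size 2 is not enough: best union over all size-2 subsets is 6/7
the canonical winner is {1, 2, 4}: size 3, full 7-outcome coverage, earliest index list among size-3 covers

Answer: 3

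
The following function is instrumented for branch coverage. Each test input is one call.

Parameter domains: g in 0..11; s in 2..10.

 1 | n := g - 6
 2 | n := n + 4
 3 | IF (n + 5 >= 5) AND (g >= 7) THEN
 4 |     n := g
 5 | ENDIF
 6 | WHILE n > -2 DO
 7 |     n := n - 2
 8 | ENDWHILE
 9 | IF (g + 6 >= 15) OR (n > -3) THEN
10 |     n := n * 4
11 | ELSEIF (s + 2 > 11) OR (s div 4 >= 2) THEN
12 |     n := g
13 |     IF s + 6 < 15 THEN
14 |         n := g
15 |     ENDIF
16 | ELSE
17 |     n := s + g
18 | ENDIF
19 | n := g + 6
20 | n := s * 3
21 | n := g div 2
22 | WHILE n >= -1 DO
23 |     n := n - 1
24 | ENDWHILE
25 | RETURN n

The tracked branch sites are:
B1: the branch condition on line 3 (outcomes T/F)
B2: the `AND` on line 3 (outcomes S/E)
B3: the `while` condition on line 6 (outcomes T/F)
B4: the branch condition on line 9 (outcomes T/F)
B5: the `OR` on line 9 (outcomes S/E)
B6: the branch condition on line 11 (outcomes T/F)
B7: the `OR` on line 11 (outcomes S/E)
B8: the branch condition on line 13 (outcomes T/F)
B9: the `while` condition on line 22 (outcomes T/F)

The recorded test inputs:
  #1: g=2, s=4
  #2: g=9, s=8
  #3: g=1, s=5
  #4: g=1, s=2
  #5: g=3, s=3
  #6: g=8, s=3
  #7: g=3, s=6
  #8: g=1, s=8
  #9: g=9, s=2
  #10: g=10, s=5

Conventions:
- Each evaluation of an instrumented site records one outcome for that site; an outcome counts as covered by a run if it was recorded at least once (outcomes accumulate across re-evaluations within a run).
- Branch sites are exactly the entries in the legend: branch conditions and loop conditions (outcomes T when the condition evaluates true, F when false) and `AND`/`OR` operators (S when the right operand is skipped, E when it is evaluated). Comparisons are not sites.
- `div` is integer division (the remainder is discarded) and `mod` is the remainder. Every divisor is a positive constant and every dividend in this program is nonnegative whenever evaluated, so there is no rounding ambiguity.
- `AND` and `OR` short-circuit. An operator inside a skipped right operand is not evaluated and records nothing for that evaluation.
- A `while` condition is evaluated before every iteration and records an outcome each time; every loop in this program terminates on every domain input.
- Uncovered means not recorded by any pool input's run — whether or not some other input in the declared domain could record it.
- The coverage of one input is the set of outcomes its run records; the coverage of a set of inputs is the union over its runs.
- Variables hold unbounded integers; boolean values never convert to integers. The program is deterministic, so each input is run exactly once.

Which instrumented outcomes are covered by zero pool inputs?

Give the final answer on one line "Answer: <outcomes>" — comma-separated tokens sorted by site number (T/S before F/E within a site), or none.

#1 (g=2, s=4) -> covered: B1=F, B2=E, B3=T, B3=F, B4=T, B5=E, B9=T, B9=F
#2 (g=9, s=8) -> covered: B1=T, B2=E, B3=T, B3=F, B4=T, B5=S, B9=T, B9=F
#3 (g=1, s=5) -> covered: B1=F, B2=S, B3=T, B3=F, B4=F, B5=E, B6=F, B7=E, B9=T, B9=F
#4 (g=1, s=2) -> covered: B1=F, B2=S, B3=T, B3=F, B4=F, B5=E, B6=F, B7=E, B9=T, B9=F
#5 (g=3, s=3) -> covered: B1=F, B2=E, B3=T, B3=F, B4=F, B5=E, B6=F, B7=E, B9=T, B9=F
#6 (g=8, s=3) -> covered: B1=T, B2=E, B3=T, B3=F, B4=T, B5=E, B9=T, B9=F
#7 (g=3, s=6) -> covered: B1=F, B2=E, B3=T, B3=F, B4=F, B5=E, B6=F, B7=E, B9=T, B9=F
#8 (g=1, s=8) -> covered: B1=F, B2=S, B3=T, B3=F, B4=F, B5=E, B6=T, B7=E, B8=T, B9=T, B9=F
#9 (g=9, s=2) -> covered: B1=T, B2=E, B3=T, B3=F, B4=T, B5=S, B9=T, B9=F
#10 (g=10, s=5) -> covered: B1=T, B2=E, B3=T, B3=F, B4=T, B5=S, B9=T, B9=F
union over the pool: B1=T, B1=F, B2=S, B2=E, B3=T, B3=F, B4=T, B4=F, B5=S, B5=E, B6=T, B6=F, B7=E, B8=T, B9=T, B9=F
uncovered (2 of 18): B7=S, B8=F

Answer: B7=S, B8=F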